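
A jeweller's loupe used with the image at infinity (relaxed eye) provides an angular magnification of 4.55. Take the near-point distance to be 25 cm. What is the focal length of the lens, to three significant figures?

5.49 cm

For the image at infinity, M = D/f.
f = D/M = 25/4.55 = 5.495 cm.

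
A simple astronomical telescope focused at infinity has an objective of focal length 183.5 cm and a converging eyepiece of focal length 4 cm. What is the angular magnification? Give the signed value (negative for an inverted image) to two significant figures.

M = -f_obj/f_eye = -183.5/(4) = -45.875.

-46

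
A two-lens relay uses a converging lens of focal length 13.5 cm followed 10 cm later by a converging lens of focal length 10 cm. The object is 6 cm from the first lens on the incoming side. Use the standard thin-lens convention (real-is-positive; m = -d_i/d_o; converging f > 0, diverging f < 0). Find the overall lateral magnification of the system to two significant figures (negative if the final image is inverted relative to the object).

Lens 1: 1/d_i1 = 1/f_1 - 1/d_o1 = 1/13.5 - 1/6 = -0.09259 cm^-1, so d_i1 = -10.800 cm.
m_1 = -(-10.800)/6 = 1.8000.
With d_i1 < 0 the first image is virtual and lies on the object side; the object distance for lens 2 is d_o2 = 10 - (-10.800) = 20.800 cm.
Lens 2: 1/d_i2 = 1/f_2 - 1/d_o2 = 1/10 - 1/(20.800) = 0.05192 cm^-1, so d_i2 = 19.259 cm.
m_2 = -(19.259)/(20.800) = -0.9259.
Total m = m_1 x m_2 = (1.8000)(-0.9259) = -1.6667.

-1.7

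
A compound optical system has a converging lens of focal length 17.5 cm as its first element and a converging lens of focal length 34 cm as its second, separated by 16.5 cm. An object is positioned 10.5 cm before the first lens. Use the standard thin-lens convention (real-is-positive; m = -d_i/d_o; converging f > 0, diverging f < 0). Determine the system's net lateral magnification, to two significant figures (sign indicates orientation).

Applying the thin-lens equation to the first lens, 1/17.5 = 1/10.5 + 1/d_i1, which gives d_i1 = -26.250 cm.
Its lateral magnification is m_1 = -d_i1/d_o1 = -(-26.250)/10.5 = 2.5000.
The intermediate image is virtual, 26.250 cm to the left of lens 1, so d_o2 = L - d_i1 = 16.5 - (-26.250) = 42.750 cm.
Applying the thin-lens equation again with f_2 = 34 cm and d_o2 = 42.750 cm gives d_i2 = 166.114 cm.
m_2 = -(166.114)/(42.750) = -3.8857.
The system's lateral magnification is m_1 m_2 = (2.5000)(-3.8857) = -9.7143.

-9.7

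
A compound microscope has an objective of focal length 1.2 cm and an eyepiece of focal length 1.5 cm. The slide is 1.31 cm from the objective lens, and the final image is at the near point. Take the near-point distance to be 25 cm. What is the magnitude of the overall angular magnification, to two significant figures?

Objective: 1/d_i = 1/f_obj - 1/d_o = 1/1.2 - 1/1.31 = 0.06997 cm^-1, so d_i = 14.291 cm.
m_obj = -d_i/d_o = -14.291/1.31 = -10.909.
Eyepiece angular magnification (image at near point): M_eye = 1 + D/f_e = 1 + 25/1.5 = 17.667.
Overall M = m_obj x M_eye = (-10.909)(17.667) = -192.73.
|M| = 192.73.

190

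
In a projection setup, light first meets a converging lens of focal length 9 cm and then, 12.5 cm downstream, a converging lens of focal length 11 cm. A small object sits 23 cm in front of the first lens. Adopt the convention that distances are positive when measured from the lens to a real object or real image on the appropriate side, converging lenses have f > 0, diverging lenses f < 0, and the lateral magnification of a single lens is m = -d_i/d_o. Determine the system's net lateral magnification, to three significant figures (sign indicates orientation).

-0.532

First lens: d_i1 = 1/(1/9 - 1/23) = 14.786 cm.
m_1 = -(14.786)/23 = -0.6429.
This image would form 14.786 cm past lens 1, i.e. 2.286 cm beyond lens 2, so it is a virtual object for lens 2: d_o2 = 12.5 - 14.786 = -2.286 cm.
Second lens: d_i2 = 1/(1/11 - 1/(-2.286)) = 1.892 cm.
m_2 = -(1.892)/(-2.286) = 0.8280.
Total m = m_1 x m_2 = (-0.6429)(0.8280) = -0.5323.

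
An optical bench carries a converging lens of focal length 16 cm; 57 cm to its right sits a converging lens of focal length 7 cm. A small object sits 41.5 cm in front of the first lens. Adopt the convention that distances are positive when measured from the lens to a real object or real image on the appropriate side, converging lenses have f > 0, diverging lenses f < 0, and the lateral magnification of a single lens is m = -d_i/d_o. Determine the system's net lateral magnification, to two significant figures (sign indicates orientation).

Lens 1: 1/d_i1 = 1/f_1 - 1/d_o1 = 1/16 - 1/41.5 = 0.03840 cm^-1, so d_i1 = 26.039 cm.
m_1 = -(26.039)/41.5 = -0.6275.
Object distance for lens 2: d_o2 = 57 - 26.039 = 30.961 cm.
Lens 2: 1/d_i2 = 1/f_2 - 1/d_o2 = 1/7 - 1/(30.961) = 0.11056 cm^-1, so d_i2 = 9.045 cm.
m_2 = -(9.045)/(30.961) = -0.2921.
The system's lateral magnification is m_1 m_2 = (-0.6275)(-0.2921) = 0.1833.

0.18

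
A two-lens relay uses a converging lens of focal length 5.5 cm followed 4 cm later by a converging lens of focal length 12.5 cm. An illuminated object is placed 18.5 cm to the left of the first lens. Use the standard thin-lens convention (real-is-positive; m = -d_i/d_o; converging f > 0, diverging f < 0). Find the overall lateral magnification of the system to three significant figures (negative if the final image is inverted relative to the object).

-0.324

First lens: d_i1 = 1/(1/5.5 - 1/18.5) = 7.827 cm.
m_1 = -(7.827)/18.5 = -0.4231.
Since 7.827 cm > 4 cm, the first image lies past the second lens and serves as a virtual object: d_o2 = L - d_i1 = -3.827 cm.
Second lens: d_i2 = 1/(1/12.5 - 1/(-3.827)) = 2.930 cm.
m_2 = -(2.930)/(-3.827) = 0.7656.
Total m = m_1 x m_2 = (-0.4231)(0.7656) = -0.3239.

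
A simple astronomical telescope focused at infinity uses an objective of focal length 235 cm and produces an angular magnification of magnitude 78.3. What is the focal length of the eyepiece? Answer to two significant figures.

3.0 cm

|M| = f_obj/f_eye, so f_eye = f_obj/|M| = 235/78.3 = 3.001 cm.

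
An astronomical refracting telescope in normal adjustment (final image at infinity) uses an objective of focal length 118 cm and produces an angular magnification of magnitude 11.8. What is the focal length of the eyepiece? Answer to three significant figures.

|M| = f_obj/f_eye, so f_eye = f_obj/|M| = 118/11.8 = 10.000 cm.

10.0 cm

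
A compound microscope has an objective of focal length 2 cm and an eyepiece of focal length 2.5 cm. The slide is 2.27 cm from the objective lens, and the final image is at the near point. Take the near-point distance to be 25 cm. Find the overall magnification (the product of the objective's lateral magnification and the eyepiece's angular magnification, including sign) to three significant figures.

-81.5

Objective: 1/d_i = 1/f_obj - 1/d_o = 1/2 - 1/2.27 = 0.05947 cm^-1, so d_i = 16.815 cm.
m_obj = -d_i/d_o = -16.815/2.27 = -7.407.
Eyepiece angular magnification (image at near point): M_eye = 1 + D/f_e = 1 + 25/2.5 = 11.000.
Overall M = m_obj x M_eye = (-7.407)(11.000) = -81.48.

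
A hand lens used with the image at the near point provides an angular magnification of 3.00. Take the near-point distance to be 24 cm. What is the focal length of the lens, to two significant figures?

12 cm

For the image at the near point, M = 1 + D/f.
f = D/(M - 1) = 24/(3.0 - 1) = 12.000 cm.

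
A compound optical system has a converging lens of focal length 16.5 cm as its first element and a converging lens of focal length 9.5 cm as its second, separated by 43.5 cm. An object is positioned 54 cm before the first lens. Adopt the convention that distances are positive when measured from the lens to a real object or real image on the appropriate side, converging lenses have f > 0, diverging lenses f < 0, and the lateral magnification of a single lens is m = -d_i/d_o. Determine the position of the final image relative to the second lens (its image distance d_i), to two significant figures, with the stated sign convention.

Applying the thin-lens equation to the first lens, 1/16.5 = 1/54 + 1/d_i1, which gives d_i1 = 23.760 cm.
Object distance for lens 2: d_o2 = 43.5 - 23.760 = 19.740 cm.
Applying the thin-lens equation again with f_2 = 9.5 cm and d_o2 = 19.740 cm gives d_i2 = 18.313 cm.

18 cm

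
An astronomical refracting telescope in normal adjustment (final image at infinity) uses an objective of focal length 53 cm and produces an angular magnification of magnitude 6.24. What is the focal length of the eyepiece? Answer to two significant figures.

8.5 cm

|M| = f_obj/f_eye, so f_eye = f_obj/|M| = 53/6.24 = 8.494 cm.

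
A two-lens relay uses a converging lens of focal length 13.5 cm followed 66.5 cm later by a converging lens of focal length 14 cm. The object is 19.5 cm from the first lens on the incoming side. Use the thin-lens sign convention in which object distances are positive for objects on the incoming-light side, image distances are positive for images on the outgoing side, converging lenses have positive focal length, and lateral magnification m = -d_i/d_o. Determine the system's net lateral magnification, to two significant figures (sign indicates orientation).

3.7

Lens 1: 1/d_i1 = 1/f_1 - 1/d_o1 = 1/13.5 - 1/19.5 = 0.02279 cm^-1, so d_i1 = 43.875 cm.
m_1 = -(43.875)/19.5 = -2.2500.
That image sits 22.625 cm in front of the second lens, so d_o2 = 22.625 cm.
Lens 2: 1/d_i2 = 1/f_2 - 1/d_o2 = 1/14 - 1/(22.625) = 0.02723 cm^-1, so d_i2 = 36.725 cm.
m_2 = -(36.725)/(22.625) = -1.6232.
Total m = m_1 x m_2 = (-2.2500)(-1.6232) = 3.6522.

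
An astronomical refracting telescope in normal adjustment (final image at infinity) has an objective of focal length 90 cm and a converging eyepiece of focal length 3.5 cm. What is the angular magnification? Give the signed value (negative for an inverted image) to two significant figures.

M = -f_obj/f_eye = -90/(3.5) = -25.714.

-26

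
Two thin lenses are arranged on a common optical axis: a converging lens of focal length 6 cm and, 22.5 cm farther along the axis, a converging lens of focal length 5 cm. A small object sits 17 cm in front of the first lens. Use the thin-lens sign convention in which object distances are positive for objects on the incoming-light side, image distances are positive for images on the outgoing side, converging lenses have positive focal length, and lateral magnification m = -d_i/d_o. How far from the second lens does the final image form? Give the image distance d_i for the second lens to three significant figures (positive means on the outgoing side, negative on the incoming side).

8.04 cm

Applying the thin-lens equation to the first lens, 1/6 = 1/17 + 1/d_i1, which gives d_i1 = 9.273 cm.
That image sits 13.227 cm in front of the second lens, so d_o2 = 13.227 cm.
Applying the thin-lens equation again with f_2 = 5 cm and d_o2 = 13.227 cm gives d_i2 = 8.039 cm.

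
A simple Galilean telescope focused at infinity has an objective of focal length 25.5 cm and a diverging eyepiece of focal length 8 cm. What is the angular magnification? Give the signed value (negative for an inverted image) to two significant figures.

M = -f_obj/f_eye = -25.5/(-8) = 3.188.

3.2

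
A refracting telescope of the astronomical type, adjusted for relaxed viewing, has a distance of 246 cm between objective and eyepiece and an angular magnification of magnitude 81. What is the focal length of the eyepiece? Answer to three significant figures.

In normal adjustment the tube length equals f_obj + f_eye and |M| = f_obj/f_eye.
So f_obj = 81 f_eye and 81 f_eye + f_eye = 246 cm, giving f_eye = 246/82 = 3.000 cm and f_obj = 243.000 cm.

3.00 cm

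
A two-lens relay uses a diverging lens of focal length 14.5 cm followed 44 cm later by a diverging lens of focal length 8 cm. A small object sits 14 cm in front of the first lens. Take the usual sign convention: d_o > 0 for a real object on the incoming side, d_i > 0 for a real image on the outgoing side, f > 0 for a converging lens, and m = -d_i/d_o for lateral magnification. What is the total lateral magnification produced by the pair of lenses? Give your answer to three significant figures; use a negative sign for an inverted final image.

Lens 1: 1/d_i1 = 1/f_1 - 1/d_o1 = 1/(-14.5) - 1/14 = -0.14039 cm^-1, so d_i1 = -7.123 cm.
m_1 = -(-7.123)/14 = 0.5088.
With d_i1 < 0 the first image is virtual and lies on the object side; the object distance for lens 2 is d_o2 = 44 - (-7.123) = 51.123 cm.
Lens 2: 1/d_i2 = 1/f_2 - 1/d_o2 = 1/(-8) - 1/(51.123) = -0.14456 cm^-1, so d_i2 = -6.918 cm.
m_2 = -(-6.918)/(51.123) = 0.1353.
Total m = m_1 x m_2 = (0.5088)(0.1353) = 0.0688.

0.0688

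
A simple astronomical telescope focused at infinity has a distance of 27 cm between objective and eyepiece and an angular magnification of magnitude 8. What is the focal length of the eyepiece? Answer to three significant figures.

In normal adjustment the tube length equals f_obj + f_eye and |M| = f_obj/f_eye.
So f_obj = 8 f_eye and 8 f_eye + f_eye = 27 cm, giving f_eye = 27/9 = 3.000 cm and f_obj = 24.000 cm.

3.00 cm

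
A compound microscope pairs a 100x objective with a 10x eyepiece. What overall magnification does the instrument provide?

The overall magnification of a compound microscope is the product of the objective and eyepiece magnifications:
M = M_obj x M_eye = 100 x 10 = 1000.

1000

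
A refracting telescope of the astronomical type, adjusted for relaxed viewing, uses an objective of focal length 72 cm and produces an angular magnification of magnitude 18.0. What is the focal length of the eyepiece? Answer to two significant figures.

|M| = f_obj/f_eye, so f_eye = f_obj/|M| = 72/18.0 = 4.000 cm.

4.0 cm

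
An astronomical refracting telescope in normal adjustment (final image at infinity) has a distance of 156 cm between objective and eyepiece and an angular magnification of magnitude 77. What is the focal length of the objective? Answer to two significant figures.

In normal adjustment the tube length equals f_obj + f_eye and |M| = f_obj/f_eye.
So f_obj = 77 f_eye and 77 f_eye + f_eye = 156 cm, giving f_eye = 156/78 = 2.000 cm and f_obj = 154.000 cm.

150 cm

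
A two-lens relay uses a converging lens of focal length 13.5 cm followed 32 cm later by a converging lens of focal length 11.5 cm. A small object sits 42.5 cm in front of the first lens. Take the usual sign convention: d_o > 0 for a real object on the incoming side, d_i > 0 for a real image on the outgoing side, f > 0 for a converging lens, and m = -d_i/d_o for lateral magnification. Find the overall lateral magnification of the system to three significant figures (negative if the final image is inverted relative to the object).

Applying the thin-lens equation to the first lens, 1/13.5 = 1/42.5 + 1/d_i1, which gives d_i1 = 19.784 cm.
Its lateral magnification is m_1 = -d_i1/d_o1 = -(19.784)/42.5 = -0.4655.
Object distance for lens 2: d_o2 = 32 - 19.784 = 12.216 cm.
Applying the thin-lens equation again with f_2 = 11.5 cm and d_o2 = 12.216 cm gives d_i2 = 196.331 cm.
m_2 = -(196.331)/(12.216) = -16.0723.
Overall magnification: m = m_1 m_2 = 7.4819.

7.48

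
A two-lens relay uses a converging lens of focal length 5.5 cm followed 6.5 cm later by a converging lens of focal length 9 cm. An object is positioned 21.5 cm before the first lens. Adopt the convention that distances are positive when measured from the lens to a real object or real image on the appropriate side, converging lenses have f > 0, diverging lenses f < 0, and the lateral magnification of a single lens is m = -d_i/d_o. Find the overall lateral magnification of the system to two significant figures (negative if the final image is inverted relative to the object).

-0.31

Applying the thin-lens equation to the first lens, 1/5.5 = 1/21.5 + 1/d_i1, which gives d_i1 = 7.391 cm.
Its lateral magnification is m_1 = -d_i1/d_o1 = -(7.391)/21.5 = -0.3438.
This image would form 7.391 cm past lens 1, i.e. 0.891 cm beyond lens 2, so it is a virtual object for lens 2: d_o2 = 6.5 - 7.391 = -0.891 cm.
Applying the thin-lens equation again with f_2 = 9 cm and d_o2 = -0.891 cm gives d_i2 = 0.810 cm.
m_2 = -(0.810)/(-0.891) = 0.9100.
Total m = m_1 x m_2 = (-0.3438)(0.9100) = -0.3128.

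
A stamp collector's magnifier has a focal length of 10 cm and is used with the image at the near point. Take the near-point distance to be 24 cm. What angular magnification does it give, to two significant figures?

M = 1 + D/f = 1 + 24/10 = 3.400.

3.4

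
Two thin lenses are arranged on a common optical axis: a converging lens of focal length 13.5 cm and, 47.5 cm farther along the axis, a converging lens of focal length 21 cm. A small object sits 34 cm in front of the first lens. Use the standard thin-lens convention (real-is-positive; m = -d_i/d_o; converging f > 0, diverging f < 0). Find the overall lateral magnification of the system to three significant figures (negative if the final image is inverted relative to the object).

3.36

First lens: d_i1 = 1/(1/13.5 - 1/34) = 22.390 cm.
m_1 = -(22.390)/34 = -0.6585.
Object distance for lens 2: d_o2 = 47.5 - 22.390 = 25.110 cm.
Second lens: d_i2 = 1/(1/21 - 1/(25.110)) = 128.306 cm.
m_2 = -(128.306)/(25.110) = -5.1098.
Overall magnification: m = m_1 m_2 = 3.3650.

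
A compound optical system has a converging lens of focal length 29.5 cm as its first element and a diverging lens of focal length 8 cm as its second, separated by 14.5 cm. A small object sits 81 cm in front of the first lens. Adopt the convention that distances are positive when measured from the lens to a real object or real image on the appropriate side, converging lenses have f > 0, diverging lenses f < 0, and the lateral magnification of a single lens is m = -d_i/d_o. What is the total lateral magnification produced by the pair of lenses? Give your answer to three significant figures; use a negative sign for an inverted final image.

Lens 1: 1/d_i1 = 1/f_1 - 1/d_o1 = 1/29.5 - 1/81 = 0.02155 cm^-1, so d_i1 = 46.398 cm.
m_1 = -(46.398)/81 = -0.5728.
This image would form 46.398 cm past lens 1, i.e. 31.898 cm beyond lens 2, so it is a virtual object for lens 2: d_o2 = 14.5 - 46.398 = -31.898 cm.
Lens 2: 1/d_i2 = 1/f_2 - 1/d_o2 = 1/(-8) - 1/(-31.898) = -0.09365 cm^-1, so d_i2 = -10.678 cm.
m_2 = -(-10.678)/(-31.898) = -0.3348.
Total m = m_1 x m_2 = (-0.5728)(-0.3348) = 0.1918.

0.192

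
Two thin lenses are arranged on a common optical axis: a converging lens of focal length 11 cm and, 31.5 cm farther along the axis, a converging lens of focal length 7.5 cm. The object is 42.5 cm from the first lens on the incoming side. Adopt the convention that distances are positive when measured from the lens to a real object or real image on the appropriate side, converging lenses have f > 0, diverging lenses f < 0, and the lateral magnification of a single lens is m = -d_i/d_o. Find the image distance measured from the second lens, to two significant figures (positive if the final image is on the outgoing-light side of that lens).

14 cm

First lens: d_i1 = 1/(1/11 - 1/42.5) = 14.841 cm.
Object distance for lens 2: d_o2 = 31.5 - 14.841 = 16.659 cm.
Second lens: d_i2 = 1/(1/7.5 - 1/(16.659)) = 13.642 cm.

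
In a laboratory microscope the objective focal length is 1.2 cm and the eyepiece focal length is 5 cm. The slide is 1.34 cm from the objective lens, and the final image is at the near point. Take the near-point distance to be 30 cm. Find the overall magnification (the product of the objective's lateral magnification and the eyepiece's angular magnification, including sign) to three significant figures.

Objective: 1/d_i = 1/f_obj - 1/d_o = 1/1.2 - 1/1.34 = 0.08706 cm^-1, so d_i = 11.486 cm.
m_obj = -d_i/d_o = -11.486/1.34 = -8.571.
Eyepiece angular magnification (image at near point): M_eye = 1 + D/f_e = 1 + 30/5 = 7.000.
Overall M = m_obj x M_eye = (-8.571)(7.000) = -60.00.

-60.0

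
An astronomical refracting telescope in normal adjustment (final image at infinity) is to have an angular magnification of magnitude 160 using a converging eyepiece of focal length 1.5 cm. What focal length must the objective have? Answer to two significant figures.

240 cm

|M| = f_obj/|f_eye|, so f_obj = |M| x |f_eye| = 160.0 x 1.5 = 240.000 cm.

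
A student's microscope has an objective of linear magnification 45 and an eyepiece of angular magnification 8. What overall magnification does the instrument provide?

The overall magnification of a compound microscope is the product of the objective and eyepiece magnifications:
M = M_obj x M_eye = 45 x 8 = 360.

360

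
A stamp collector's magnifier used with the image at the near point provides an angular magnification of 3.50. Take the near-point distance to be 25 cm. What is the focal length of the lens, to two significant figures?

10 cm

For the image at the near point, M = 1 + D/f.
f = D/(M - 1) = 25/(3.5 - 1) = 10.000 cm.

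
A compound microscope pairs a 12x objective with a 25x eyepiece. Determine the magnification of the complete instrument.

300

The overall magnification of a compound microscope is the product of the objective and eyepiece magnifications:
M = M_obj x M_eye = 12 x 25 = 300.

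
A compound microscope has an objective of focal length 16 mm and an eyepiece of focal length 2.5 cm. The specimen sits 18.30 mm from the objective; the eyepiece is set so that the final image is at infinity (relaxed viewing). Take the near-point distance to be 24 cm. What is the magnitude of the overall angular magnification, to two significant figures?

Convert to cm: f_obj = 16 mm = 1.6 cm; d_o = 18.30 mm = 1.83 cm.
Objective: 1/d_i = 1/f_obj - 1/d_o = 1/1.6 - 1/1.83 = 0.07855 cm^-1, so d_i = 12.730 cm.
m_obj = -d_i/d_o = -12.730/1.83 = -6.957.
Eyepiece angular magnification (image at infinity): M_eye = D/f_e = 24/2.5 = 9.600.
Overall M = m_obj x M_eye = (-6.957)(9.600) = -66.78.
|M| = 66.78.

67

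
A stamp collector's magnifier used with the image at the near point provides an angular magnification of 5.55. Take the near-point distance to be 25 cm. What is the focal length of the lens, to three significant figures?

5.49 cm

For the image at the near point, M = 1 + D/f.
f = D/(M - 1) = 25/(5.55 - 1) = 5.495 cm.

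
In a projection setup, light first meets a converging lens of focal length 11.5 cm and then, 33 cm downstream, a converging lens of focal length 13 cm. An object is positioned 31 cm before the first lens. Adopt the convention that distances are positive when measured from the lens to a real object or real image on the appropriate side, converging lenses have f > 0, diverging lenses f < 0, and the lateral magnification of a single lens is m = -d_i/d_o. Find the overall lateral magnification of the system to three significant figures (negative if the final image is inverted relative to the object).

4.46

Applying the thin-lens equation to the first lens, 1/11.5 = 1/31 + 1/d_i1, which gives d_i1 = 18.282 cm.
Its lateral magnification is m_1 = -d_i1/d_o1 = -(18.282)/31 = -0.5897.
That image sits 14.718 cm in front of the second lens, so d_o2 = 14.718 cm.
Applying the thin-lens equation again with f_2 = 13 cm and d_o2 = 14.718 cm gives d_i2 = 111.373 cm.
m_2 = -(111.373)/(14.718) = -7.5672.
Overall magnification: m = m_1 m_2 = 4.4627.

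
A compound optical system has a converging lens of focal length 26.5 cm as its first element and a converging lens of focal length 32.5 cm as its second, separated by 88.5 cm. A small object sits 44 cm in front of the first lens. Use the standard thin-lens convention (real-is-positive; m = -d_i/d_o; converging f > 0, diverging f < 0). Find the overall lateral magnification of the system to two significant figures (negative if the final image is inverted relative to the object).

-4.6

First lens: d_i1 = 1/(1/26.5 - 1/44) = 66.629 cm.
m_1 = -(66.629)/44 = -1.5143.
Object distance for lens 2: d_o2 = 88.5 - 66.629 = 21.871 cm.
Second lens: d_i2 = 1/(1/32.5 - 1/(21.871)) = -66.878 cm.
m_2 = -(-66.878)/(21.871) = 3.0578.
Overall magnification: m = m_1 m_2 = -4.6304.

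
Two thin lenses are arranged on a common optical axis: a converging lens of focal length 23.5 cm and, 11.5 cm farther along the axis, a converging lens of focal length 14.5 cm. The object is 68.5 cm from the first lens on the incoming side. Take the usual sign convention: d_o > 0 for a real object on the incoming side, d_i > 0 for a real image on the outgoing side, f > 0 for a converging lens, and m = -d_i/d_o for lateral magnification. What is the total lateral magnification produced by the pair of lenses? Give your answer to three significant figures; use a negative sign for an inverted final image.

-0.195

First lens: d_i1 = 1/(1/23.5 - 1/68.5) = 35.772 cm.
m_1 = -(35.772)/68.5 = -0.5222.
This image would form 35.772 cm past lens 1, i.e. 24.272 cm beyond lens 2, so it is a virtual object for lens 2: d_o2 = 11.5 - 35.772 = -24.272 cm.
Second lens: d_i2 = 1/(1/14.5 - 1/(-24.272)) = 9.077 cm.
m_2 = -(9.077)/(-24.272) = 0.3740.
The system's lateral magnification is m_1 m_2 = (-0.5222)(0.3740) = -0.1953.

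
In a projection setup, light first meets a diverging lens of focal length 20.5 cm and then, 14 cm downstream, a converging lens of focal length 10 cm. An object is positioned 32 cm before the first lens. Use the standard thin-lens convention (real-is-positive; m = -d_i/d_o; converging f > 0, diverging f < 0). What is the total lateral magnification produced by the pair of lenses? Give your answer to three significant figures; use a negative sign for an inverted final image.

First lens: d_i1 = 1/(1/(-20.5) - 1/32) = -12.495 cm.
m_1 = -(-12.495)/32 = 0.3905.
With d_i1 < 0 the first image is virtual and lies on the object side; the object distance for lens 2 is d_o2 = 14 - (-12.495) = 26.495 cm.
Second lens: d_i2 = 1/(1/10 - 1/(26.495)) = 16.062 cm.
m_2 = -(16.062)/(26.495) = -0.6062.
The system's lateral magnification is m_1 m_2 = (0.3905)(-0.6062) = -0.2367.

-0.237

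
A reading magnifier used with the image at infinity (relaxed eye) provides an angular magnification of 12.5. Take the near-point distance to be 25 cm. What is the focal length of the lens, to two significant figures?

2.0 cm

For the image at infinity, M = D/f.
f = D/M = 25/12.5 = 2.000 cm.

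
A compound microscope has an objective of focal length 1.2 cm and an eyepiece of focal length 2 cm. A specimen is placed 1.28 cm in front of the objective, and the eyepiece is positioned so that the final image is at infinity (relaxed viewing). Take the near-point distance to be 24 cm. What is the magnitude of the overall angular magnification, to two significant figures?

180

Objective: 1/d_i = 1/f_obj - 1/d_o = 1/1.2 - 1/1.28 = 0.05208 cm^-1, so d_i = 19.200 cm.
m_obj = -d_i/d_o = -19.200/1.28 = -15.000.
Eyepiece angular magnification (image at infinity): M_eye = D/f_e = 24/2 = 12.000.
Overall M = m_obj x M_eye = (-15.000)(12.000) = -180.00.
|M| = 180.00.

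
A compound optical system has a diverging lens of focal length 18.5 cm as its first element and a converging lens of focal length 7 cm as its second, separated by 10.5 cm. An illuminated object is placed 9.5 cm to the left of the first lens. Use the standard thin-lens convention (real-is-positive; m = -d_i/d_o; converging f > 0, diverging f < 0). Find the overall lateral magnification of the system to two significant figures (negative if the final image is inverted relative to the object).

Applying the thin-lens equation to the first lens, 1/(-18.5) = 1/9.5 + 1/d_i1, which gives d_i1 = -6.277 cm.
Its lateral magnification is m_1 = -d_i1/d_o1 = -(-6.277)/9.5 = 0.6607.
With d_i1 < 0 the first image is virtual and lies on the object side; the object distance for lens 2 is d_o2 = 10.5 - (-6.277) = 16.777 cm.
Applying the thin-lens equation again with f_2 = 7 cm and d_o2 = 16.777 cm gives d_i2 = 12.012 cm.
m_2 = -(12.012)/(16.777) = -0.7160.
Overall magnification: m = m_1 m_2 = -0.4731.

-0.47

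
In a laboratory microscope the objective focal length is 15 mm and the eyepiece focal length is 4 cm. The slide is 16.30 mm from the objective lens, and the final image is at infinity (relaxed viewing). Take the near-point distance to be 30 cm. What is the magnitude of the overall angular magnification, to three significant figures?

Convert to cm: f_obj = 15 mm = 1.5 cm; d_o = 16.30 mm = 1.63 cm.
Objective: 1/d_i = 1/f_obj - 1/d_o = 1/1.5 - 1/1.63 = 0.05317 cm^-1, so d_i = 18.808 cm.
m_obj = -d_i/d_o = -18.808/1.63 = -11.538.
Eyepiece angular magnification (image at infinity): M_eye = D/f_e = 30/4 = 7.500.
Overall M = m_obj x M_eye = (-11.538)(7.500) = -86.54.
|M| = 86.54.

86.5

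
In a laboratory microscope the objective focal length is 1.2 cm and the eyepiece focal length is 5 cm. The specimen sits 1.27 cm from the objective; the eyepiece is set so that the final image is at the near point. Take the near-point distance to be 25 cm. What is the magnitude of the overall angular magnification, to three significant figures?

103

Objective: 1/d_i = 1/f_obj - 1/d_o = 1/1.2 - 1/1.27 = 0.04593 cm^-1, so d_i = 21.771 cm.
m_obj = -d_i/d_o = -21.771/1.27 = -17.143.
Eyepiece angular magnification (image at near point): M_eye = 1 + D/f_e = 1 + 25/5 = 6.000.
Overall M = m_obj x M_eye = (-17.143)(6.000) = -102.86.
|M| = 102.86.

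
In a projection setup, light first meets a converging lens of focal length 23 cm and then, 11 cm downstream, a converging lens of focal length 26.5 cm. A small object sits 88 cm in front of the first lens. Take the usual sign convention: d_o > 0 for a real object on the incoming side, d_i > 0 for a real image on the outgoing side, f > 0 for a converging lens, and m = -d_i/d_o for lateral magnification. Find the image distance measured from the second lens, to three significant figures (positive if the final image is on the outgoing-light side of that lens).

Lens 1: 1/d_i1 = 1/f_1 - 1/d_o1 = 1/23 - 1/88 = 0.03211 cm^-1, so d_i1 = 31.138 cm.
Since 31.138 cm > 11 cm, the first image lies past the second lens and serves as a virtual object: d_o2 = L - d_i1 = -20.138 cm.
Lens 2: 1/d_i2 = 1/f_2 - 1/d_o2 = 1/26.5 - 1/(-20.138) = 0.08739 cm^-1, so d_i2 = 11.443 cm.

11.4 cm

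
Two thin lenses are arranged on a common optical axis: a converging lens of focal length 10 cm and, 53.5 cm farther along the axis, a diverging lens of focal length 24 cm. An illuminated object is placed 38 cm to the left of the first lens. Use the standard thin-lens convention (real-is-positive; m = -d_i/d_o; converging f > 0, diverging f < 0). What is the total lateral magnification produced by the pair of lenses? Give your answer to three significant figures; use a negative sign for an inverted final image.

Lens 1: 1/d_i1 = 1/f_1 - 1/d_o1 = 1/10 - 1/38 = 0.07368 cm^-1, so d_i1 = 13.571 cm.
m_1 = -(13.571)/38 = -0.3571.
The intermediate image is 13.571 cm to the right of lens 1, so d_o2 = L - d_i1 = 53.5 - 13.571 = 39.929 cm.
Lens 2: 1/d_i2 = 1/f_2 - 1/d_o2 = 1/(-24) - 1/(39.929) = -0.06671 cm^-1, so d_i2 = -14.990 cm.
m_2 = -(-14.990)/(39.929) = 0.3754.
Overall magnification: m = m_1 m_2 = -0.1341.

-0.134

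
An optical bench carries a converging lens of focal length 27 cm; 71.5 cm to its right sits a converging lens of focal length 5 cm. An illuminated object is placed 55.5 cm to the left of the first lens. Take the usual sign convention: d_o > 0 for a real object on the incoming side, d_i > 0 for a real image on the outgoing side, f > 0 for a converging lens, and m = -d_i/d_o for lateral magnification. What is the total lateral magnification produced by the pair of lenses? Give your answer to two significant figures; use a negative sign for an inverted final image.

0.34

First lens: d_i1 = 1/(1/27 - 1/55.5) = 52.579 cm.
m_1 = -(52.579)/55.5 = -0.9474.
That image sits 18.921 cm in front of the second lens, so d_o2 = 18.921 cm.
Second lens: d_i2 = 1/(1/5 - 1/(18.921)) = 6.796 cm.
m_2 = -(6.796)/(18.921) = -0.3592.
Total m = m_1 x m_2 = (-0.9474)(-0.3592) = 0.3403.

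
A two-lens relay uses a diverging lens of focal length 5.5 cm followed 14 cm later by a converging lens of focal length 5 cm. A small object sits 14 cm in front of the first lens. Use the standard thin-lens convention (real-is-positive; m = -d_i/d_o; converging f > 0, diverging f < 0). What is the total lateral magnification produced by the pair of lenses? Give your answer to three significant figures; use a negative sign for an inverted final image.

First lens: d_i1 = 1/(1/(-5.5) - 1/14) = -3.949 cm.
m_1 = -(-3.949)/14 = 0.2821.
The intermediate image is virtual, 3.949 cm to the left of lens 1, so d_o2 = L - d_i1 = 14 - (-3.949) = 17.949 cm.
Second lens: d_i2 = 1/(1/5 - 1/(17.949)) = 6.931 cm.
m_2 = -(6.931)/(17.949) = -0.3861.
Overall magnification: m = m_1 m_2 = -0.1089.

-0.109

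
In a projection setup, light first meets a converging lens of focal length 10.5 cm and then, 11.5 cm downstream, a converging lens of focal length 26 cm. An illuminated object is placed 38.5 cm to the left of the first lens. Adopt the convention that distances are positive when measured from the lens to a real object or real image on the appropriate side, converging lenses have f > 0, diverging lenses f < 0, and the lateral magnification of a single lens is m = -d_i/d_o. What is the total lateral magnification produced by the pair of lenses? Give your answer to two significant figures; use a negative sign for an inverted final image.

-0.34

Lens 1: 1/d_i1 = 1/f_1 - 1/d_o1 = 1/10.5 - 1/38.5 = 0.06926 cm^-1, so d_i1 = 14.438 cm.
m_1 = -(14.438)/38.5 = -0.3750.
This image would form 14.438 cm past lens 1, i.e. 2.938 cm beyond lens 2, so it is a virtual object for lens 2: d_o2 = 11.5 - 14.438 = -2.938 cm.
Lens 2: 1/d_i2 = 1/f_2 - 1/d_o2 = 1/26 - 1/(-2.938) = 0.37889 cm^-1, so d_i2 = 2.639 cm.
m_2 = -(2.639)/(-2.938) = 0.8985.
Total m = m_1 x m_2 = (-0.3750)(0.8985) = -0.3369.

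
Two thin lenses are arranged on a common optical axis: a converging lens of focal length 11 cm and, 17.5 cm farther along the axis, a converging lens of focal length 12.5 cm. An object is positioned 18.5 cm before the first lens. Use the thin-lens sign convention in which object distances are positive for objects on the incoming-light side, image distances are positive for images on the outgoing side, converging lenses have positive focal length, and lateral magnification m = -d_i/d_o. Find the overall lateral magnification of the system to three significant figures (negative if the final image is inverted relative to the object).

-0.828

First lens: d_i1 = 1/(1/11 - 1/18.5) = 27.133 cm.
m_1 = -(27.133)/18.5 = -1.4667.
Since 27.133 cm > 17.5 cm, the first image lies past the second lens and serves as a virtual object: d_o2 = L - d_i1 = -9.633 cm.
Second lens: d_i2 = 1/(1/12.5 - 1/(-9.633)) = 5.441 cm.
m_2 = -(5.441)/(-9.633) = 0.5648.
Total m = m_1 x m_2 = (-1.4667)(0.5648) = -0.8283.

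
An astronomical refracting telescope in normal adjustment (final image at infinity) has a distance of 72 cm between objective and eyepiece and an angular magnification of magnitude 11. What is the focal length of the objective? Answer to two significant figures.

In normal adjustment the tube length equals f_obj + f_eye and |M| = f_obj/f_eye.
So f_obj = 11 f_eye and 11 f_eye + f_eye = 72 cm, giving f_eye = 72/12 = 6.000 cm and f_obj = 66.000 cm.

66 cm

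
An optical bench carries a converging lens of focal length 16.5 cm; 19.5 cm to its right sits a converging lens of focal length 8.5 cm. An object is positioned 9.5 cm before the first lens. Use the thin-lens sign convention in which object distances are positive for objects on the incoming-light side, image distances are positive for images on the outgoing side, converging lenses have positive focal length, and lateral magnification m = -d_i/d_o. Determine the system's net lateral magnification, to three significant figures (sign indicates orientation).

-0.600

First lens: d_i1 = 1/(1/16.5 - 1/9.5) = -22.393 cm.
m_1 = -(-22.393)/9.5 = 2.3571.
With d_i1 < 0 the first image is virtual and lies on the object side; the object distance for lens 2 is d_o2 = 19.5 - (-22.393) = 41.893 cm.
Second lens: d_i2 = 1/(1/8.5 - 1/(41.893)) = 10.664 cm.
m_2 = -(10.664)/(41.893) = -0.2545.
The system's lateral magnification is m_1 m_2 = (2.3571)(-0.2545) = -0.6000.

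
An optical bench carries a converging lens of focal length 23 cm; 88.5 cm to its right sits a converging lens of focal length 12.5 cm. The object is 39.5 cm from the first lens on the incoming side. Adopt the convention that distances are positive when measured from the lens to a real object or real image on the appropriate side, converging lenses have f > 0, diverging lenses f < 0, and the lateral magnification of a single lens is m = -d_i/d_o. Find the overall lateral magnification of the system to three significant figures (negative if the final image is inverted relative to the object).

0.832

Lens 1: 1/d_i1 = 1/f_1 - 1/d_o1 = 1/23 - 1/39.5 = 0.01816 cm^-1, so d_i1 = 55.061 cm.
m_1 = -(55.061)/39.5 = -1.3939.
The intermediate image is 55.061 cm to the right of lens 1, so d_o2 = L - d_i1 = 88.5 - 55.061 = 33.439 cm.
Lens 2: 1/d_i2 = 1/f_2 - 1/d_o2 = 1/12.5 - 1/(33.439) = 0.05010 cm^-1, so d_i2 = 19.962 cm.
m_2 = -(19.962)/(33.439) = -0.5970.
Overall magnification: m = m_1 m_2 = 0.8321.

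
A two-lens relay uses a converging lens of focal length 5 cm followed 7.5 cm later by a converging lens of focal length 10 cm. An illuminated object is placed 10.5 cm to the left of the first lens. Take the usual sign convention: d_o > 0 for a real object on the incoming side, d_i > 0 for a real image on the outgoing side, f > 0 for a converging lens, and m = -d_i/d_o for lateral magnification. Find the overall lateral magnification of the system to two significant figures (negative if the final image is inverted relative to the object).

-0.75

Lens 1: 1/d_i1 = 1/f_1 - 1/d_o1 = 1/5 - 1/10.5 = 0.10476 cm^-1, so d_i1 = 9.545 cm.
m_1 = -(9.545)/10.5 = -0.9091.
Since 9.545 cm > 7.5 cm, the first image lies past the second lens and serves as a virtual object: d_o2 = L - d_i1 = -2.045 cm.
Lens 2: 1/d_i2 = 1/f_2 - 1/d_o2 = 1/10 - 1/(-2.045) = 0.58889 cm^-1, so d_i2 = 1.698 cm.
m_2 = -(1.698)/(-2.045) = 0.8302.
Overall magnification: m = m_1 m_2 = -0.7547.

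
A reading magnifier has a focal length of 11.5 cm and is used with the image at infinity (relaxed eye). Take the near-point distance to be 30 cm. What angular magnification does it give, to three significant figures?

2.61

M = D/f = 30/11.5 = 2.609.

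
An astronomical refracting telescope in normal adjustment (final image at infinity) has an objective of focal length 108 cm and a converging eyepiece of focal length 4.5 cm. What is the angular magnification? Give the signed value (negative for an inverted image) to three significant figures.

M = -f_obj/f_eye = -108/(4.5) = -24.000.

-24.0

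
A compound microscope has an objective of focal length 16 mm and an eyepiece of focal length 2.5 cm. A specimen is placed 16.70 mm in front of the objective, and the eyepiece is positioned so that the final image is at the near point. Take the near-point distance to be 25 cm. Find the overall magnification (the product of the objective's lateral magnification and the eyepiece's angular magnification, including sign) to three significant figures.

Convert to cm: f_obj = 16 mm = 1.6 cm; d_o = 16.70 mm = 1.67 cm.
Objective: 1/d_i = 1/f_obj - 1/d_o = 1/1.6 - 1/1.67 = 0.02620 cm^-1, so d_i = 38.171 cm.
m_obj = -d_i/d_o = -38.171/1.67 = -22.857.
Eyepiece angular magnification (image at near point): M_eye = 1 + D/f_e = 1 + 25/2.5 = 11.000.
Overall M = m_obj x M_eye = (-22.857)(11.000) = -251.43.

-251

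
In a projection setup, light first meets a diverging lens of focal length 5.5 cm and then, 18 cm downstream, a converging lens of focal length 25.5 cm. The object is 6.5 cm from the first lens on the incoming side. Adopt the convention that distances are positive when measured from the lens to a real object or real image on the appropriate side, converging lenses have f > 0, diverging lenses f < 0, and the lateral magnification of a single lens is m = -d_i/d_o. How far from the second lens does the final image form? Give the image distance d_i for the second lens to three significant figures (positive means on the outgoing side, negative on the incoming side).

First lens: d_i1 = 1/(1/(-5.5) - 1/6.5) = -2.979 cm.
The intermediate image is virtual, 2.979 cm to the left of lens 1, so d_o2 = L - d_i1 = 18 - (-2.979) = 20.979 cm.
Second lens: d_i2 = 1/(1/25.5 - 1/(20.979)) = -118.334 cm.

-118 cm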